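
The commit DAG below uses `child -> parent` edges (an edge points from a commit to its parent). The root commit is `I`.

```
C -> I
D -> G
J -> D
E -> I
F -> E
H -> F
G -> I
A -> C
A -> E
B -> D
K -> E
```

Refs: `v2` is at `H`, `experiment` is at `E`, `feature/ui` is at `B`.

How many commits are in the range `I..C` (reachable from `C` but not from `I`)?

1

Reachable from C: {C, I}.
Reachable from I: {I}.
In C's history but not I's: {C} — 1 commit.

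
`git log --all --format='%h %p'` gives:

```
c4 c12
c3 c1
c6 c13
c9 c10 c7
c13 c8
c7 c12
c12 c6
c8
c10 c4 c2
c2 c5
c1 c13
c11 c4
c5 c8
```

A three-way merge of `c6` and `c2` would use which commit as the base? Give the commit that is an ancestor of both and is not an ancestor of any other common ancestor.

Ancestors of c6: {c13, c6, c8}.
Ancestors of c2: {c2, c5, c8}.
Common ancestors: {c8}.
The only common ancestor is c8, so it is the merge base.

c8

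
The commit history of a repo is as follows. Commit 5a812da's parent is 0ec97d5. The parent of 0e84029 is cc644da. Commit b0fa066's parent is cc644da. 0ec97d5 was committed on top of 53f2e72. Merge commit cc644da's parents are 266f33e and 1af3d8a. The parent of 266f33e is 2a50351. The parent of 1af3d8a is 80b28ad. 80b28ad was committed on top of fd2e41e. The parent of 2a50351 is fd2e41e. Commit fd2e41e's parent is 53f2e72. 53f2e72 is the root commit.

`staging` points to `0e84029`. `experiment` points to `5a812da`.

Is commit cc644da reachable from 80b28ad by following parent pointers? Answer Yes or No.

No

Ancestors of 80b28ad: {53f2e72, 80b28ad, fd2e41e}.
cc644da is not in that set, so it is not an ancestor of 80b28ad.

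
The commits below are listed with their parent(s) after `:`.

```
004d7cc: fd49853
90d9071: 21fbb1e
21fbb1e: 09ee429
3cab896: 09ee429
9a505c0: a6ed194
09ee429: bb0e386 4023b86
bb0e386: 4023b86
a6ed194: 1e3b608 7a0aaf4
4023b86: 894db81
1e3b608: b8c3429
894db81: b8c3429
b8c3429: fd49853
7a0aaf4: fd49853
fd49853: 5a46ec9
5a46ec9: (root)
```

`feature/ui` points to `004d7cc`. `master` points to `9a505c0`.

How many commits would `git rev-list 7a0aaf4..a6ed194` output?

3

Reachable from a6ed194: {1e3b608, 5a46ec9, 7a0aaf4, a6ed194, b8c3429, fd49853}.
Reachable from 7a0aaf4: {5a46ec9, 7a0aaf4, fd49853}.
In a6ed194's history but not 7a0aaf4's: {1e3b608, a6ed194, b8c3429} — 3 commits.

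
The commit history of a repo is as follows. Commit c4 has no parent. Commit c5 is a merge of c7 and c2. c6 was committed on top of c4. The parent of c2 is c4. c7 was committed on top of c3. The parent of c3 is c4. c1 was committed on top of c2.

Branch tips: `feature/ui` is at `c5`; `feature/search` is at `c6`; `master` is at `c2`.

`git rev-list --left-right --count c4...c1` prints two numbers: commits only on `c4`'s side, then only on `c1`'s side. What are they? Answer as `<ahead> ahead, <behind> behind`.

0 ahead, 2 behind

Reachable from c4: {c4}.
Reachable from c1: {c1, c2, c4}.
Only in c4's history (ahead): {} — 0.
Only in c1's history (behind): {c1, c2} — 2.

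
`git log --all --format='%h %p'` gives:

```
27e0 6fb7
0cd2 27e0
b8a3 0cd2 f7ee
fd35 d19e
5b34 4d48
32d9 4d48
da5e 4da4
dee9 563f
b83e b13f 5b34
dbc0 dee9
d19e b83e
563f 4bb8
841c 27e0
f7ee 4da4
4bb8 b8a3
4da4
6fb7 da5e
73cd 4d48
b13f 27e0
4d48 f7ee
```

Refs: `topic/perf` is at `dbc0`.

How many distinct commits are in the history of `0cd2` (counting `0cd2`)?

5

Walking parent pointers from 0cd2: reachable set = {0cd2, 27e0, 4da4, 6fb7, da5e}.
That is 5 commits.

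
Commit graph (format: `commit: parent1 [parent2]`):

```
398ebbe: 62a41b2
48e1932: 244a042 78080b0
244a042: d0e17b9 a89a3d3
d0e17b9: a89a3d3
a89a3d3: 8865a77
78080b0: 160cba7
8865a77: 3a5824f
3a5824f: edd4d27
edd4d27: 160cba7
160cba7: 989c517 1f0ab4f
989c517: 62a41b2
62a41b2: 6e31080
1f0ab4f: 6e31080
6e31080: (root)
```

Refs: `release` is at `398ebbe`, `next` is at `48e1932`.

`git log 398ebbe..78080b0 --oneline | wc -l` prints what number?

4

Reachable from 78080b0: {160cba7, 1f0ab4f, 62a41b2, 6e31080, 78080b0, 989c517}.
Reachable from 398ebbe: {398ebbe, 62a41b2, 6e31080}.
In 78080b0's history but not 398ebbe's: {160cba7, 1f0ab4f, 78080b0, 989c517} — 4 commits.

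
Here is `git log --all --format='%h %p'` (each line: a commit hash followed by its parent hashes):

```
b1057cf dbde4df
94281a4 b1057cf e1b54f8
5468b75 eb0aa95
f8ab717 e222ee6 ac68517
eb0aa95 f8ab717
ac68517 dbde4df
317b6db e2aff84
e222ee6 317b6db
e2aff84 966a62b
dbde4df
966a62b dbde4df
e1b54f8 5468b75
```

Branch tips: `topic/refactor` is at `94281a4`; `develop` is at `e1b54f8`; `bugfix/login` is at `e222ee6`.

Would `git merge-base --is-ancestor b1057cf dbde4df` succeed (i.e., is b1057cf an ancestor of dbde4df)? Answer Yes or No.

Ancestors of dbde4df: {dbde4df}.
b1057cf is not in that set, so it is not an ancestor of dbde4df.

No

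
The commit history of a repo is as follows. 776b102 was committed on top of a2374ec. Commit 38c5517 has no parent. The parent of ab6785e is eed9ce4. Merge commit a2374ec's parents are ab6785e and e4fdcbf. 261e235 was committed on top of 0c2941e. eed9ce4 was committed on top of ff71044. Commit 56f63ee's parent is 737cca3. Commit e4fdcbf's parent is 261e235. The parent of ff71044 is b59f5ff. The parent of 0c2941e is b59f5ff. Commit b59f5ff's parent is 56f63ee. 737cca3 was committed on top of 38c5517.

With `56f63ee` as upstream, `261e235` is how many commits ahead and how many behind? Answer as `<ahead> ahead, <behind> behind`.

Reachable from 261e235: {0c2941e, 261e235, 38c5517, 56f63ee, 737cca3, b59f5ff}.
Reachable from 56f63ee: {38c5517, 56f63ee, 737cca3}.
Only in 261e235's history (ahead): {0c2941e, 261e235, b59f5ff} — 3.
Only in 56f63ee's history (behind): {} — 0.

3 ahead, 0 behind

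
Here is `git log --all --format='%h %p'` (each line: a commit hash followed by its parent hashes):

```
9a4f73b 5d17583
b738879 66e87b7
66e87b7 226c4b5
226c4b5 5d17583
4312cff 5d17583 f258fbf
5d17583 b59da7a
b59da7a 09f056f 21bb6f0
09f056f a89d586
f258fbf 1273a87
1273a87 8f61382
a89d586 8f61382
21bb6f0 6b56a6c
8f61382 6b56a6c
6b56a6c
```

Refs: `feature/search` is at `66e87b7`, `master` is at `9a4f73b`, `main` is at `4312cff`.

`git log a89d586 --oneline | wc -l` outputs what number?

3

Walking parent pointers from a89d586: reachable set = {6b56a6c, 8f61382, a89d586}.
That is 3 commits.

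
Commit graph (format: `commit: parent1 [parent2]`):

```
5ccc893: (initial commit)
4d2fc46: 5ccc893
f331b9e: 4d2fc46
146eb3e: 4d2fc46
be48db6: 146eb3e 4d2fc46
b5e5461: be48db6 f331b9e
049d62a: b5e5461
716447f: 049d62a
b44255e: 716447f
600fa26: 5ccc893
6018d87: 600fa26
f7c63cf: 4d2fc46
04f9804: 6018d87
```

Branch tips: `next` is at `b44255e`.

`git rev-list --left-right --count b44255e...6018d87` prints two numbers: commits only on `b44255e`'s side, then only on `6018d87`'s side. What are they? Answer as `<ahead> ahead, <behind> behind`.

Reachable from b44255e: {049d62a, 146eb3e, 4d2fc46, 5ccc893, 716447f, b44255e, b5e5461, be48db6, f331b9e}.
Reachable from 6018d87: {5ccc893, 600fa26, 6018d87}.
Only in b44255e's history (ahead): {049d62a, 146eb3e, 4d2fc46, 716447f, b44255e, b5e5461, be48db6, f331b9e} — 8.
Only in 6018d87's history (behind): {600fa26, 6018d87} — 2.

8 ahead, 2 behind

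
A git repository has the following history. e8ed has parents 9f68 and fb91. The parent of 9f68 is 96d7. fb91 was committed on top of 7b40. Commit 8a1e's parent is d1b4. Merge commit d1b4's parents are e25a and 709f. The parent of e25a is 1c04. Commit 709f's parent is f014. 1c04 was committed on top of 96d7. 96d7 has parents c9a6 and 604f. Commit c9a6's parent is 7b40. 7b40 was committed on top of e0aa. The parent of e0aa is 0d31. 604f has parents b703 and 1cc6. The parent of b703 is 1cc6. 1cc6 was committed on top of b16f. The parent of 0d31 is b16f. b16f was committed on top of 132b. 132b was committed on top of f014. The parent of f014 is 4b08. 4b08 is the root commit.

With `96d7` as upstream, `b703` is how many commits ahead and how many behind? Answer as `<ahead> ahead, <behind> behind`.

0 ahead, 6 behind

Reachable from b703: {132b, 1cc6, 4b08, b16f, b703, f014}.
Reachable from 96d7: {0d31, 132b, 1cc6, 4b08, 604f, 7b40, 96d7, b16f, b703, c9a6, e0aa, f014}.
Only in b703's history (ahead): {} — 0.
Only in 96d7's history (behind): {0d31, 604f, 7b40, 96d7, c9a6, e0aa} — 6.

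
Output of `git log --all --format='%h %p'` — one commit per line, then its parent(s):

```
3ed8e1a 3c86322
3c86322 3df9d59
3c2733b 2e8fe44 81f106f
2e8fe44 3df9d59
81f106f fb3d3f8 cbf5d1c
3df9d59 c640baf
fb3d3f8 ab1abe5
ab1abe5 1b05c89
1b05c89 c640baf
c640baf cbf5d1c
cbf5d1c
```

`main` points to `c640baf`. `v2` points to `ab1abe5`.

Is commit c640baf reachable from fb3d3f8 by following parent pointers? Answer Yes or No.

Yes

Ancestors of fb3d3f8 (commits reachable by following parents): {1b05c89, ab1abe5, c640baf, cbf5d1c, fb3d3f8}.
c640baf is in that set, so it is an ancestor of fb3d3f8.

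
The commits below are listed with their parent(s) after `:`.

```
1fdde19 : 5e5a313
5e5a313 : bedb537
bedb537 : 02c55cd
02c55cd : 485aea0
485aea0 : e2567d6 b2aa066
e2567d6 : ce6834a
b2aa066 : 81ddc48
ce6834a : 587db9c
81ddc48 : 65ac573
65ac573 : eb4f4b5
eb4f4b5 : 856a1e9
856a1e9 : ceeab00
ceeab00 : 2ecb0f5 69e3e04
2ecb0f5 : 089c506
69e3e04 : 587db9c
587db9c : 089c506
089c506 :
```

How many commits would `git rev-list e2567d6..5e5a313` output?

12

Reachable from 5e5a313: {02c55cd, 089c506, 2ecb0f5, 485aea0, 587db9c, 5e5a313, 65ac573, 69e3e04, 81ddc48, 856a1e9, b2aa066, bedb537, ce6834a, ceeab00, e2567d6, eb4f4b5}.
Reachable from e2567d6: {089c506, 587db9c, ce6834a, e2567d6}.
In 5e5a313's history but not e2567d6's: {02c55cd, 2ecb0f5, 485aea0, 5e5a313, 65ac573, 69e3e04, 81ddc48, 856a1e9, b2aa066, bedb537, ceeab00, eb4f4b5} — 12 commits.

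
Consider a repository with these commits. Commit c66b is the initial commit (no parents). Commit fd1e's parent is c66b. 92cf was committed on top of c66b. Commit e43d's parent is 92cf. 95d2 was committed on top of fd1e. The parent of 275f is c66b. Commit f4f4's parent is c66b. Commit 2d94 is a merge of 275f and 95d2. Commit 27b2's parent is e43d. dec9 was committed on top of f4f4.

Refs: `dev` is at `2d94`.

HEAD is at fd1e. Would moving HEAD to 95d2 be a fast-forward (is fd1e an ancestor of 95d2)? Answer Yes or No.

A fast-forward from fd1e to 95d2 is possible iff fd1e is an ancestor of 95d2.
Ancestors of 95d2: {95d2, c66b, fd1e}.
fd1e is among them, so fast-forward is possible.

Yes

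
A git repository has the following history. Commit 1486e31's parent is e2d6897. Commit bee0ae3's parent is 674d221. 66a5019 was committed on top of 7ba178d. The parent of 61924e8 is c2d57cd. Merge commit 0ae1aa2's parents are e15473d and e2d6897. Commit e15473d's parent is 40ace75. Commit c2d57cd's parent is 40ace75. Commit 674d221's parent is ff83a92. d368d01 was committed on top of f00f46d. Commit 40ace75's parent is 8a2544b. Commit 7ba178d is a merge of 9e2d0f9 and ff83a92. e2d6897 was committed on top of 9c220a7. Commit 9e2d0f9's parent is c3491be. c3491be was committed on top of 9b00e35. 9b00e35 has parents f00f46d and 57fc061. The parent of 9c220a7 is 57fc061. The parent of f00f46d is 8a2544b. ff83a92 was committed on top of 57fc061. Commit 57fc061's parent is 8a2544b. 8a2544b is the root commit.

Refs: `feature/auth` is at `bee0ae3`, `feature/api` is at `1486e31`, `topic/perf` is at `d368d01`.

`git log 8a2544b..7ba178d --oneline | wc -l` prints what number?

7

Reachable from 7ba178d: {57fc061, 7ba178d, 8a2544b, 9b00e35, 9e2d0f9, c3491be, f00f46d, ff83a92}.
Reachable from 8a2544b: {8a2544b}.
In 7ba178d's history but not 8a2544b's: {57fc061, 7ba178d, 9b00e35, 9e2d0f9, c3491be, f00f46d, ff83a92} — 7 commits.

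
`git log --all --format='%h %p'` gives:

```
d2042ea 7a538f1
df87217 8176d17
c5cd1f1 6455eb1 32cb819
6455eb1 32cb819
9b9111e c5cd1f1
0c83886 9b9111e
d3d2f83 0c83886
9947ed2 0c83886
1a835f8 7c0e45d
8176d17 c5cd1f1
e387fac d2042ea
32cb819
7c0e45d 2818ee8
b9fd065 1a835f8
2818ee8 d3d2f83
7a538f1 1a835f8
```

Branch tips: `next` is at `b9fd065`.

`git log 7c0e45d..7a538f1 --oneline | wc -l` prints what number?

2

Reachable from 7a538f1: {0c83886, 1a835f8, 2818ee8, 32cb819, 6455eb1, 7a538f1, 7c0e45d, 9b9111e, c5cd1f1, d3d2f83}.
Reachable from 7c0e45d: {0c83886, 2818ee8, 32cb819, 6455eb1, 7c0e45d, 9b9111e, c5cd1f1, d3d2f83}.
In 7a538f1's history but not 7c0e45d's: {1a835f8, 7a538f1} — 2 commits.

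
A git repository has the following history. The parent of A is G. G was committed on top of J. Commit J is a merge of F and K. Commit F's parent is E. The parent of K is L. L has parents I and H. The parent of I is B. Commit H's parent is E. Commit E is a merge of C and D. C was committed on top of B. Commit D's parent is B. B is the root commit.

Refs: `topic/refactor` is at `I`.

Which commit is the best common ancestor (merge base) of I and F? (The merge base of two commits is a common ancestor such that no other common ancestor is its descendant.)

Ancestors of I: {B, I}.
Ancestors of F: {B, C, D, E, F}.
Common ancestors: {B}.
The only common ancestor is B, so it is the merge base.

B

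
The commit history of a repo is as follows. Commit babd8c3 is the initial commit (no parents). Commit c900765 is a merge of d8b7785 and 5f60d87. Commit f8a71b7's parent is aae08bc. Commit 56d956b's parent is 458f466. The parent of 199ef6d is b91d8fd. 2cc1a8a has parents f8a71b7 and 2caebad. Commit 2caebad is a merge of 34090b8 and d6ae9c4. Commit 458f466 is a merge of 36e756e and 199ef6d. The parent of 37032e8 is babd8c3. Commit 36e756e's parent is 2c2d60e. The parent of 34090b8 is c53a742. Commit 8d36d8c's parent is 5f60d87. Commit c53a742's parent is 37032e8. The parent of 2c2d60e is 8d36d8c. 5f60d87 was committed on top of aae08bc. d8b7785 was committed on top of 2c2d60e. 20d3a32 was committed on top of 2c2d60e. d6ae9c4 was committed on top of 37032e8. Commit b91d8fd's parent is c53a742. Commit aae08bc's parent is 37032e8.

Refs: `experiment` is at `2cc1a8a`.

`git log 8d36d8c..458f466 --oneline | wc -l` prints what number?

Reachable from 458f466: {199ef6d, 2c2d60e, 36e756e, 37032e8, 458f466, 5f60d87, 8d36d8c, aae08bc, b91d8fd, babd8c3, c53a742}.
Reachable from 8d36d8c: {37032e8, 5f60d87, 8d36d8c, aae08bc, babd8c3}.
In 458f466's history but not 8d36d8c's: {199ef6d, 2c2d60e, 36e756e, 458f466, b91d8fd, c53a742} — 6 commits.

6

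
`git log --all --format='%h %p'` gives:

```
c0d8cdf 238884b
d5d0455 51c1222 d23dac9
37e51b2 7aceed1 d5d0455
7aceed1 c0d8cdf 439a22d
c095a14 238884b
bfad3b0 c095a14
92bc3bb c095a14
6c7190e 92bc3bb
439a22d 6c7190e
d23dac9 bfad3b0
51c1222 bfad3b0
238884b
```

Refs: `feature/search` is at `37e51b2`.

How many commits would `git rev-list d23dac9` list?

4

Walking parent pointers from d23dac9: reachable set = {238884b, bfad3b0, c095a14, d23dac9}.
That is 4 commits.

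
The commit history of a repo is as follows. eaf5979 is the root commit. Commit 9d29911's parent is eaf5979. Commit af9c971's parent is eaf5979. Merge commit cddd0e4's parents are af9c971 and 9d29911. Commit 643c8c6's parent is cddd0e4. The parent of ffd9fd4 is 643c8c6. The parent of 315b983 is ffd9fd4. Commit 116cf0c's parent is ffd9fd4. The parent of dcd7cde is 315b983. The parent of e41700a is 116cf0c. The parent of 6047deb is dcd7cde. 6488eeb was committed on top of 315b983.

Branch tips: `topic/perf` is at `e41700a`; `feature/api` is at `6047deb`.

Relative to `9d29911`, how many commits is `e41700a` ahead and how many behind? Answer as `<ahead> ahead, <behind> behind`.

Reachable from e41700a: {116cf0c, 643c8c6, 9d29911, af9c971, cddd0e4, e41700a, eaf5979, ffd9fd4}.
Reachable from 9d29911: {9d29911, eaf5979}.
Only in e41700a's history (ahead): {116cf0c, 643c8c6, af9c971, cddd0e4, e41700a, ffd9fd4} — 6.
Only in 9d29911's history (behind): {} — 0.

6 ahead, 0 behind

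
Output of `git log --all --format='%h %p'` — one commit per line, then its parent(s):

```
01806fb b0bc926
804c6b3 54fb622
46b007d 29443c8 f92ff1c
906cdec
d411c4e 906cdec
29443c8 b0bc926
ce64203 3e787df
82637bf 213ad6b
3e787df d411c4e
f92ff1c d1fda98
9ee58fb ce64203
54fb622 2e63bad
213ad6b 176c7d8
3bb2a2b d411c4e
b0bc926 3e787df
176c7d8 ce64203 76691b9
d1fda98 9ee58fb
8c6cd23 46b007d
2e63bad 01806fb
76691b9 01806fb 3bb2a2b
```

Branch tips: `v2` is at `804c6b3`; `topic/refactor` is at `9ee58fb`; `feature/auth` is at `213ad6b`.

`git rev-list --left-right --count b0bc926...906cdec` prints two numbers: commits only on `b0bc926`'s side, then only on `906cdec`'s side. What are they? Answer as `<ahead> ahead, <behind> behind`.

3 ahead, 0 behind

Reachable from b0bc926: {3e787df, 906cdec, b0bc926, d411c4e}.
Reachable from 906cdec: {906cdec}.
Only in b0bc926's history (ahead): {3e787df, b0bc926, d411c4e} — 3.
Only in 906cdec's history (behind): {} — 0.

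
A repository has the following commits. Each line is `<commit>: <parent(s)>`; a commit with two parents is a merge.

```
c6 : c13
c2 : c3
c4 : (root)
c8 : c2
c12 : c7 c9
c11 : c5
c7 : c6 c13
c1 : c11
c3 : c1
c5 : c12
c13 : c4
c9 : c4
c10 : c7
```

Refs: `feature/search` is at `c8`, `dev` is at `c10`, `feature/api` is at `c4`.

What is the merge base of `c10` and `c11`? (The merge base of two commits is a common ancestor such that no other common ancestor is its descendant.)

c7

Ancestors of c10: {c10, c13, c4, c6, c7}.
Ancestors of c11: {c11, c12, c13, c4, c5, c6, c7, c9}.
Common ancestors: {c13, c4, c6, c7}.
Among these, c7 is not an ancestor of any other common ancestor — it is the merge base.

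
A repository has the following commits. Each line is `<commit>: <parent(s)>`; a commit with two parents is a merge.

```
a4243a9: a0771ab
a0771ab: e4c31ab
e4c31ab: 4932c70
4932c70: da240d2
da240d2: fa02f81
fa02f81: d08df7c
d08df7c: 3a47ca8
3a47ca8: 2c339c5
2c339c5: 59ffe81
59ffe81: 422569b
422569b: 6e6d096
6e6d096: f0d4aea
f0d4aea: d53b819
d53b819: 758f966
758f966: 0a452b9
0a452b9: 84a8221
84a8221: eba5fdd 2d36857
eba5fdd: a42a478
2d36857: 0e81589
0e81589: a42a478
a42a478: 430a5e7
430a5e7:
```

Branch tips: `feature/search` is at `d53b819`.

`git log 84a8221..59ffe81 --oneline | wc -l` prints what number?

7

Reachable from 59ffe81: {0a452b9, 0e81589, 2d36857, 422569b, 430a5e7, 59ffe81, 6e6d096, 758f966, 84a8221, a42a478, d53b819, eba5fdd, f0d4aea}.
Reachable from 84a8221: {0e81589, 2d36857, 430a5e7, 84a8221, a42a478, eba5fdd}.
In 59ffe81's history but not 84a8221's: {0a452b9, 422569b, 59ffe81, 6e6d096, 758f966, d53b819, f0d4aea} — 7 commits.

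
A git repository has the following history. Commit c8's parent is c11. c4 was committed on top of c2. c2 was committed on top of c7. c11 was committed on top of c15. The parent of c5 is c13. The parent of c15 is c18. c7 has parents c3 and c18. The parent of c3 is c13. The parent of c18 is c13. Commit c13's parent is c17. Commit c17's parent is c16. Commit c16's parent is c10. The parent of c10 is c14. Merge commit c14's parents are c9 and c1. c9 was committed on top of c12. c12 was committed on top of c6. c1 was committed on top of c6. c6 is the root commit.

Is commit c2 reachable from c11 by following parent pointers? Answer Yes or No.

No

Ancestors of c11: {c1, c10, c11, c12, c13, c14, c15, c16, c17, c18, c6, c9}.
c2 is not in that set, so it is not an ancestor of c11.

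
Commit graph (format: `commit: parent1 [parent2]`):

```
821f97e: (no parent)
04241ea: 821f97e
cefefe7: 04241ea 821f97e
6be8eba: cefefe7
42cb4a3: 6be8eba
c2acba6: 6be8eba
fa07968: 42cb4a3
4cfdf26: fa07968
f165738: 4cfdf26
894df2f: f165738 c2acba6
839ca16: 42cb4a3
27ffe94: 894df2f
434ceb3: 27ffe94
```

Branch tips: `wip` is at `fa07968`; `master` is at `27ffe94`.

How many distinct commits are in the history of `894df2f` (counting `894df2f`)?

10

Walking parent pointers from 894df2f: reachable set = {04241ea, 42cb4a3, 4cfdf26, 6be8eba, 821f97e, 894df2f, c2acba6, cefefe7, f165738, fa07968}.
That is 10 commits.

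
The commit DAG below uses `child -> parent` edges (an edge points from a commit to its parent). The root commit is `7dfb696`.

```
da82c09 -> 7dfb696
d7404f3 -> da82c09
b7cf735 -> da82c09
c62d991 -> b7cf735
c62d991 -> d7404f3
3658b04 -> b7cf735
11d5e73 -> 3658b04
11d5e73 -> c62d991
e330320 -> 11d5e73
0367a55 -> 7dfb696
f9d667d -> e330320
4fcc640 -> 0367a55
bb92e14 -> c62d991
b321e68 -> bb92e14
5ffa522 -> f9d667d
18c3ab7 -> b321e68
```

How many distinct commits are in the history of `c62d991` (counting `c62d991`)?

5

Walking parent pointers from c62d991: reachable set = {7dfb696, b7cf735, c62d991, d7404f3, da82c09}.
That is 5 commits.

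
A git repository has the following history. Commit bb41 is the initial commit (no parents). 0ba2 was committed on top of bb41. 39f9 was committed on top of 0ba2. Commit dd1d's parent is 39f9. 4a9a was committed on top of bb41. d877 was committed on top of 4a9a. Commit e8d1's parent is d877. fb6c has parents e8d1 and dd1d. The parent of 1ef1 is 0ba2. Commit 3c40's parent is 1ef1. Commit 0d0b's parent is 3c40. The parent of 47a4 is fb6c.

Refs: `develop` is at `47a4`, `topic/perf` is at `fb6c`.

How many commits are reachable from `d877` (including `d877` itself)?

3

Walking parent pointers from d877: reachable set = {4a9a, bb41, d877}.
That is 3 commits.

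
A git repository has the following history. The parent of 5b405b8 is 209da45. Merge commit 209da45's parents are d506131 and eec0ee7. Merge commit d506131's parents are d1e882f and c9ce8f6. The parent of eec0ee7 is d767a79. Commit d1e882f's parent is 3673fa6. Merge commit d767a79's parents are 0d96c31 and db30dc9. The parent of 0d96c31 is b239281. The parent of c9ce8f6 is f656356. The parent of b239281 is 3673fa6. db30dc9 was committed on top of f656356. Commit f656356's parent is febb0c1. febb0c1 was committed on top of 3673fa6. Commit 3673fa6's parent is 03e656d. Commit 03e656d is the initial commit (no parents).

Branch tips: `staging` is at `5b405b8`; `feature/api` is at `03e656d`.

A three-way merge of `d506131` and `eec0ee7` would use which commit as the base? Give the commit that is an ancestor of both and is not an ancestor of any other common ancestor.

f656356

Ancestors of d506131: {03e656d, 3673fa6, c9ce8f6, d1e882f, d506131, f656356, febb0c1}.
Ancestors of eec0ee7: {03e656d, 0d96c31, 3673fa6, b239281, d767a79, db30dc9, eec0ee7, f656356, febb0c1}.
Common ancestors: {03e656d, 3673fa6, f656356, febb0c1}.
Among these, f656356 is not an ancestor of any other common ancestor — it is the merge base.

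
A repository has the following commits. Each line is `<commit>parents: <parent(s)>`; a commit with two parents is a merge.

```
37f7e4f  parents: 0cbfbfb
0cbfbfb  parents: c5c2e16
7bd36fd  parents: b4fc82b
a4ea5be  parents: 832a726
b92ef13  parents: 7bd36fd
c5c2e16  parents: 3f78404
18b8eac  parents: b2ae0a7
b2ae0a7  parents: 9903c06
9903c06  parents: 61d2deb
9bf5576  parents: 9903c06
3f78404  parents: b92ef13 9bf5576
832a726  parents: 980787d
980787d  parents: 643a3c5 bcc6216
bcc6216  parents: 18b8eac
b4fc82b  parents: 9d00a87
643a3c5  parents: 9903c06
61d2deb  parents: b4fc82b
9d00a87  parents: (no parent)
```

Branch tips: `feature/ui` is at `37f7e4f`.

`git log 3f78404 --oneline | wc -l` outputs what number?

Walking parent pointers from 3f78404: reachable set = {3f78404, 61d2deb, 7bd36fd, 9903c06, 9bf5576, 9d00a87, b4fc82b, b92ef13}.
That is 8 commits.

8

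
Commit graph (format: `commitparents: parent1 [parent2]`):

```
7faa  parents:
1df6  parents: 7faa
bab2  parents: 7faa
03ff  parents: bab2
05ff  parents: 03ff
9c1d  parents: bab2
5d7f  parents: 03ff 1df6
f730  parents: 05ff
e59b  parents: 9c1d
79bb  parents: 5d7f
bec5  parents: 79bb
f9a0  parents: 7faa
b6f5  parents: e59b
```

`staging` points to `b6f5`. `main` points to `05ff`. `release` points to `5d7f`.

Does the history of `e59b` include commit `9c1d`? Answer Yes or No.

Yes

Ancestors of e59b (commits reachable by following parents): {7faa, 9c1d, bab2, e59b}.
9c1d is in that set, so it is an ancestor of e59b.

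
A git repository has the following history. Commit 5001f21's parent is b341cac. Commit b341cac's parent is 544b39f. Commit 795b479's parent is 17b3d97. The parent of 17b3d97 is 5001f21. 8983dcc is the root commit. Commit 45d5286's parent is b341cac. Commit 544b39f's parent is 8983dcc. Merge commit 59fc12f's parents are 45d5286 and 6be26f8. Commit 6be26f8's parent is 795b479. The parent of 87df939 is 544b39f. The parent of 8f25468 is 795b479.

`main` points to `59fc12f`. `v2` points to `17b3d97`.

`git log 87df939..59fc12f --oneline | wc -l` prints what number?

7

Reachable from 59fc12f: {17b3d97, 45d5286, 5001f21, 544b39f, 59fc12f, 6be26f8, 795b479, 8983dcc, b341cac}.
Reachable from 87df939: {544b39f, 87df939, 8983dcc}.
In 59fc12f's history but not 87df939's: {17b3d97, 45d5286, 5001f21, 59fc12f, 6be26f8, 795b479, b341cac} — 7 commits.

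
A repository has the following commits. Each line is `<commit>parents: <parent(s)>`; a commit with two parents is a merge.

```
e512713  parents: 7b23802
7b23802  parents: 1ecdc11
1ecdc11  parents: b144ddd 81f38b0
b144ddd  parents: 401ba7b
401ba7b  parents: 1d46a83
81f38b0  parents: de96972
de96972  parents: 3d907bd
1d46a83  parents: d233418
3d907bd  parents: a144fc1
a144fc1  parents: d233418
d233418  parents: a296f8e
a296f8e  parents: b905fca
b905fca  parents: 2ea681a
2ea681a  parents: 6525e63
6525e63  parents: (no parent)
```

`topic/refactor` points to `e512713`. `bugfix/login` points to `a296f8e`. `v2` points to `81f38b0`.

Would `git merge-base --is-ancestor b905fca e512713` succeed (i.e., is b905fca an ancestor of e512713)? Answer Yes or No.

Yes

Ancestors of e512713 (commits reachable by following parents): {1d46a83, 1ecdc11, 2ea681a, 3d907bd, 401ba7b, 6525e63, 7b23802, 81f38b0, a144fc1, a296f8e, b144ddd, b905fca, d233418, de96972, e512713}.
b905fca is in that set, so it is an ancestor of e512713.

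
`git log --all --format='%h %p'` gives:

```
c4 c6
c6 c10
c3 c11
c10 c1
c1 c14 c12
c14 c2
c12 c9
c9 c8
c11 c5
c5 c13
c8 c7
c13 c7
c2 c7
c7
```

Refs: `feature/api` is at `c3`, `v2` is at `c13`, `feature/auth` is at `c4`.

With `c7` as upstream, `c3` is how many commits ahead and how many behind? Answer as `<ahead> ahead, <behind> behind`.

Reachable from c3: {c11, c13, c3, c5, c7}.
Reachable from c7: {c7}.
Only in c3's history (ahead): {c11, c13, c3, c5} — 4.
Only in c7's history (behind): {} — 0.

4 ahead, 0 behind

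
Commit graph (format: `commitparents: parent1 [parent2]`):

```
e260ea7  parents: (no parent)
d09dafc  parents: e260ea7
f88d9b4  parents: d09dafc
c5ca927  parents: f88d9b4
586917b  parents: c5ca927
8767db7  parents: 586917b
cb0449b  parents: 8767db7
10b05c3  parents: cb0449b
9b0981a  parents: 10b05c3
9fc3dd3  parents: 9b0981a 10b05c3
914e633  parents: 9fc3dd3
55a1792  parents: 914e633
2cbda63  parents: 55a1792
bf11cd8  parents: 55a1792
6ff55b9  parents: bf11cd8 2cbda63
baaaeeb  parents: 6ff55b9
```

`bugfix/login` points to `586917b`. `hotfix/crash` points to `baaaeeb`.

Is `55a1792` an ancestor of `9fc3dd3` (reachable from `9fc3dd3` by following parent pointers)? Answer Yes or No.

No

Ancestors of 9fc3dd3: {10b05c3, 586917b, 8767db7, 9b0981a, 9fc3dd3, c5ca927, cb0449b, d09dafc, e260ea7, f88d9b4}.
55a1792 is not in that set, so it is not an ancestor of 9fc3dd3.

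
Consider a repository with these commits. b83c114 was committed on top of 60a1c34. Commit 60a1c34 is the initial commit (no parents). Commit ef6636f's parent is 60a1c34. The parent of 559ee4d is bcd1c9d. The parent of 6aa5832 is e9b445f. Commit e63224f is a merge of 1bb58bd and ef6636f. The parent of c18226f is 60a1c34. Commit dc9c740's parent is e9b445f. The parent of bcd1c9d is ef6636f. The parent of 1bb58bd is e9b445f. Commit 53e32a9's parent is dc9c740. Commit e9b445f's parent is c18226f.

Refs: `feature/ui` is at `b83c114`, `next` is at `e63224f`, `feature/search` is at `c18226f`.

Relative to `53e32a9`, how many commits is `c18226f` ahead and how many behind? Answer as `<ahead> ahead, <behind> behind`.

Reachable from c18226f: {60a1c34, c18226f}.
Reachable from 53e32a9: {53e32a9, 60a1c34, c18226f, dc9c740, e9b445f}.
Only in c18226f's history (ahead): {} — 0.
Only in 53e32a9's history (behind): {53e32a9, dc9c740, e9b445f} — 3.

0 ahead, 3 behind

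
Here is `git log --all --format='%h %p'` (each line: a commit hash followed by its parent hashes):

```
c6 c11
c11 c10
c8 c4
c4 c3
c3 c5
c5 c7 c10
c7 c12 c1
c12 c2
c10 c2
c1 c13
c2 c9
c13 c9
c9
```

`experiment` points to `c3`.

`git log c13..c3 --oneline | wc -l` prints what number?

Reachable from c3: {c1, c10, c12, c13, c2, c3, c5, c7, c9}.
Reachable from c13: {c13, c9}.
In c3's history but not c13's: {c1, c10, c12, c2, c3, c5, c7} — 7 commits.

7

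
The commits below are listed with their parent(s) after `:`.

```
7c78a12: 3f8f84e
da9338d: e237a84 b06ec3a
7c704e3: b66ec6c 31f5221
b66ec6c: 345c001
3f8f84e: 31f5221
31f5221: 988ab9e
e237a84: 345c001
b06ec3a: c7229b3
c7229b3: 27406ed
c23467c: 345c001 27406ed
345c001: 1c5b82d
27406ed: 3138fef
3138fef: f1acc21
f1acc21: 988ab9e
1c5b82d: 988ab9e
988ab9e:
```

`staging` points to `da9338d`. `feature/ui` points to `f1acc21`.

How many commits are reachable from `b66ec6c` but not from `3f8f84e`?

3

Reachable from b66ec6c: {1c5b82d, 345c001, 988ab9e, b66ec6c}.
Reachable from 3f8f84e: {31f5221, 3f8f84e, 988ab9e}.
In b66ec6c's history but not 3f8f84e's: {1c5b82d, 345c001, b66ec6c} — 3 commits.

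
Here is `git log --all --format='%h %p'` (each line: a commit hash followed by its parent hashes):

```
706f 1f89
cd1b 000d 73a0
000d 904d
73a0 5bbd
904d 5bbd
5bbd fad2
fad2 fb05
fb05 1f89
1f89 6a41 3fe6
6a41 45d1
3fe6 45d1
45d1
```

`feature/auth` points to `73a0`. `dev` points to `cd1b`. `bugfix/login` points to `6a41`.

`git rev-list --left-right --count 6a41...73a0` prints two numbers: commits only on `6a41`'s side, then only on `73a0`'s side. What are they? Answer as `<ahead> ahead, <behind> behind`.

0 ahead, 6 behind

Reachable from 6a41: {45d1, 6a41}.
Reachable from 73a0: {1f89, 3fe6, 45d1, 5bbd, 6a41, 73a0, fad2, fb05}.
Only in 6a41's history (ahead): {} — 0.
Only in 73a0's history (behind): {1f89, 3fe6, 5bbd, 73a0, fad2, fb05} — 6.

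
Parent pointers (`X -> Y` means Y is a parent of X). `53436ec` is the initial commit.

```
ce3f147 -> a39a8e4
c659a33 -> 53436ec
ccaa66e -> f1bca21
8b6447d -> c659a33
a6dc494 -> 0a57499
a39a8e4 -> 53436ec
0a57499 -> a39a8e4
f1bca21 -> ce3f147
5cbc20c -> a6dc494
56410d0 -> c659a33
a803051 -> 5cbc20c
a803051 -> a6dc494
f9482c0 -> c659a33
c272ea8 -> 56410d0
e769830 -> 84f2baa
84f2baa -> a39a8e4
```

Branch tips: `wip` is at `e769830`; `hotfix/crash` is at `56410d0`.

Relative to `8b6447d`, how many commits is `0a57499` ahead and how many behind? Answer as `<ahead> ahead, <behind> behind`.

Reachable from 0a57499: {0a57499, 53436ec, a39a8e4}.
Reachable from 8b6447d: {53436ec, 8b6447d, c659a33}.
Only in 0a57499's history (ahead): {0a57499, a39a8e4} — 2.
Only in 8b6447d's history (behind): {8b6447d, c659a33} — 2.

2 ahead, 2 behind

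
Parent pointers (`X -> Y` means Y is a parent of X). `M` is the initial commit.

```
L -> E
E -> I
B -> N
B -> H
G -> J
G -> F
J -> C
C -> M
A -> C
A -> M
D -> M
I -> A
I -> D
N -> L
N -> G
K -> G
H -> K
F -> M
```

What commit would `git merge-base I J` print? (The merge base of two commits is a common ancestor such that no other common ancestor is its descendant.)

Ancestors of I: {A, C, D, I, M}.
Ancestors of J: {C, J, M}.
Common ancestors: {C, M}.
Among these, C is not an ancestor of any other common ancestor — it is the merge base.

C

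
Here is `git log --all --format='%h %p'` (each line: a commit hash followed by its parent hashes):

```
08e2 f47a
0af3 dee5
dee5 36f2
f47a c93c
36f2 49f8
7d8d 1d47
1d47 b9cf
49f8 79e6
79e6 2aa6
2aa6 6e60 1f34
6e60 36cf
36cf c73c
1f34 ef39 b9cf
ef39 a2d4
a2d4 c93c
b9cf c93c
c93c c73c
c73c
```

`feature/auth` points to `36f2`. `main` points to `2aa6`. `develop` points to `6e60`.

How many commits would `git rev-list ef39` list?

4

Walking parent pointers from ef39: reachable set = {a2d4, c73c, c93c, ef39}.
That is 4 commits.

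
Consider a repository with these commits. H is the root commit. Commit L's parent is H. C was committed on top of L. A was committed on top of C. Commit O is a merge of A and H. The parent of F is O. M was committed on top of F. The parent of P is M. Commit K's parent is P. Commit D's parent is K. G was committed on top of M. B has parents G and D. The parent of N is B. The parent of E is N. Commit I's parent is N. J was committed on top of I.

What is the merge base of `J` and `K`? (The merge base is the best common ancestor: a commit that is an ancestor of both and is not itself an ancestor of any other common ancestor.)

Ancestors of J: {A, B, C, D, F, G, H, I, J, K, L, M, N, O, P}.
Ancestors of K: {A, C, F, H, K, L, M, O, P}.
Common ancestors: {A, C, F, H, K, L, M, O, P}.
Among these, K is not an ancestor of any other common ancestor — it is the merge base.

K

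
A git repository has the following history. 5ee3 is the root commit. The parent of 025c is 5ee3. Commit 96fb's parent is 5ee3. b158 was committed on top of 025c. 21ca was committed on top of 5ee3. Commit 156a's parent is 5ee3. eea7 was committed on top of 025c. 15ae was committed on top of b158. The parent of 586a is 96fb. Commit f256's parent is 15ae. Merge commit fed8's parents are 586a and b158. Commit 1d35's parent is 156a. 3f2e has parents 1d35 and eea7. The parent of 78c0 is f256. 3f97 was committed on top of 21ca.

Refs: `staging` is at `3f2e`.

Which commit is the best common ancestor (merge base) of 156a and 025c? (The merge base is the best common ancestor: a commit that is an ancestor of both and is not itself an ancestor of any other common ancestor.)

Ancestors of 156a: {156a, 5ee3}.
Ancestors of 025c: {025c, 5ee3}.
Common ancestors: {5ee3}.
The only common ancestor is 5ee3, so it is the merge base.

5ee3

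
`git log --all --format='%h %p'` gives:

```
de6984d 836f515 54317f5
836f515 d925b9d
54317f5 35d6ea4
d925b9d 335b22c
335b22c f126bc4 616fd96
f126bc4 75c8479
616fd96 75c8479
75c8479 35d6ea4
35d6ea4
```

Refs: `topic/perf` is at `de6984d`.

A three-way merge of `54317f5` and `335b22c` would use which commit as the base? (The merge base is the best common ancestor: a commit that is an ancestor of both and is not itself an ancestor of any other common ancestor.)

Ancestors of 54317f5: {35d6ea4, 54317f5}.
Ancestors of 335b22c: {335b22c, 35d6ea4, 616fd96, 75c8479, f126bc4}.
Common ancestors: {35d6ea4}.
The only common ancestor is 35d6ea4, so it is the merge base.

35d6ea4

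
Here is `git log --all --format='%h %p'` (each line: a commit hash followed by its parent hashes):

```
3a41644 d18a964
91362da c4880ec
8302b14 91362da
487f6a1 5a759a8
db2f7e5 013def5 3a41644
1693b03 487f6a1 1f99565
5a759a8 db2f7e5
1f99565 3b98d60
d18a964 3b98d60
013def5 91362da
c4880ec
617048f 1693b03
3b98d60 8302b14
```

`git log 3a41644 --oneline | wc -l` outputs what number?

Walking parent pointers from 3a41644: reachable set = {3a41644, 3b98d60, 8302b14, 91362da, c4880ec, d18a964}.
That is 6 commits.

6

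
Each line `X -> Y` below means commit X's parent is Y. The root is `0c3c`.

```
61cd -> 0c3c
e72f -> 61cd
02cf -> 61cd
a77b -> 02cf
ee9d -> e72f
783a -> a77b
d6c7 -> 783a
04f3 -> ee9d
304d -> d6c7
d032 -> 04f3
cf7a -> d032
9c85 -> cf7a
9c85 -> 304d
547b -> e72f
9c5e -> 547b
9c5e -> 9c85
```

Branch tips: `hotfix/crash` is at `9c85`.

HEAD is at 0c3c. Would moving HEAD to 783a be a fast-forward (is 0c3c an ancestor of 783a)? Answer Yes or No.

Yes

A fast-forward from 0c3c to 783a is possible iff 0c3c is an ancestor of 783a.
Ancestors of 783a: {02cf, 0c3c, 61cd, 783a, a77b}.
0c3c is among them, so fast-forward is possible.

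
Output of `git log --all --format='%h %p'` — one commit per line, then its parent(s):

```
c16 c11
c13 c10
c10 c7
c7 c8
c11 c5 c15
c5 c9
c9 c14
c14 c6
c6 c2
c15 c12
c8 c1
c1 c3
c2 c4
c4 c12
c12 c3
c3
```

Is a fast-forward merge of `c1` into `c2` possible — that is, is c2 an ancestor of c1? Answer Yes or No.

A fast-forward from c2 to c1 is possible iff c2 is an ancestor of c1.
Ancestors of c1: {c1, c3}.
c2 is not among them, so fast-forward is not possible.

No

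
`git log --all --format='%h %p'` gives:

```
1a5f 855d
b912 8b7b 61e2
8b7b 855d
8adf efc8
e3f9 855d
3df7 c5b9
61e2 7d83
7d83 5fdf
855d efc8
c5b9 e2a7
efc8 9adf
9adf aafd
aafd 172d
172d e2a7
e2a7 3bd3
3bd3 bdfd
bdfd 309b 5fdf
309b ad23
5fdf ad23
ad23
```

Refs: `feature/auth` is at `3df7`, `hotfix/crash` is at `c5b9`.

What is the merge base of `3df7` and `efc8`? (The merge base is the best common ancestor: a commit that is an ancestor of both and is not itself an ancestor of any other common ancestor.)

e2a7

Ancestors of 3df7: {309b, 3bd3, 3df7, 5fdf, ad23, bdfd, c5b9, e2a7}.
Ancestors of efc8: {172d, 309b, 3bd3, 5fdf, 9adf, aafd, ad23, bdfd, e2a7, efc8}.
Common ancestors: {309b, 3bd3, 5fdf, ad23, bdfd, e2a7}.
Among these, e2a7 is not an ancestor of any other common ancestor — it is the merge base.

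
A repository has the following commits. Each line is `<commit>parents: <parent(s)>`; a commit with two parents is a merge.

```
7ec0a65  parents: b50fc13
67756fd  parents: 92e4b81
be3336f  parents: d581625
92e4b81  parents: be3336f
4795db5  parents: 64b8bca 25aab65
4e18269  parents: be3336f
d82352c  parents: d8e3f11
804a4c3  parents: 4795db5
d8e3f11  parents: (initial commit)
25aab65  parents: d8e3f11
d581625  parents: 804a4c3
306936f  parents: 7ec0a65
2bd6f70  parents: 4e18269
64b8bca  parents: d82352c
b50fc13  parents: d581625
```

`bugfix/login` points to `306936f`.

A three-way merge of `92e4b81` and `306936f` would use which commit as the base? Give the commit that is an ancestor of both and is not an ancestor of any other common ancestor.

Ancestors of 92e4b81: {25aab65, 4795db5, 64b8bca, 804a4c3, 92e4b81, be3336f, d581625, d82352c, d8e3f11}.
Ancestors of 306936f: {25aab65, 306936f, 4795db5, 64b8bca, 7ec0a65, 804a4c3, b50fc13, d581625, d82352c, d8e3f11}.
Common ancestors: {25aab65, 4795db5, 64b8bca, 804a4c3, d581625, d82352c, d8e3f11}.
Among these, d581625 is not an ancestor of any other common ancestor — it is the merge base.

d581625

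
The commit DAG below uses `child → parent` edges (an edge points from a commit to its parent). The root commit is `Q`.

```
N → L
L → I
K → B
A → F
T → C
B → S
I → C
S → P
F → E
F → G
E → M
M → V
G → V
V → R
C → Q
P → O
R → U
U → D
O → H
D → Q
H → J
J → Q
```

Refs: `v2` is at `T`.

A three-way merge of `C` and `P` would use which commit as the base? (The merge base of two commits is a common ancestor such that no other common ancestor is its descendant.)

Ancestors of C: {C, Q}.
Ancestors of P: {H, J, O, P, Q}.
Common ancestors: {Q}.
The only common ancestor is Q, so it is the merge base.

Q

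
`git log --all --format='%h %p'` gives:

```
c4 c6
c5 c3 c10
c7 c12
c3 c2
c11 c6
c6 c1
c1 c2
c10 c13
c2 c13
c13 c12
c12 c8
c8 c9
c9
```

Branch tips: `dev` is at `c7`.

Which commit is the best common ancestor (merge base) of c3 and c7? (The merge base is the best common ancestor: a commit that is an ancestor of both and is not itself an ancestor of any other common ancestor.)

c12

Ancestors of c3: {c12, c13, c2, c3, c8, c9}.
Ancestors of c7: {c12, c7, c8, c9}.
Common ancestors: {c12, c8, c9}.
Among these, c12 is not an ancestor of any other common ancestor — it is the merge base.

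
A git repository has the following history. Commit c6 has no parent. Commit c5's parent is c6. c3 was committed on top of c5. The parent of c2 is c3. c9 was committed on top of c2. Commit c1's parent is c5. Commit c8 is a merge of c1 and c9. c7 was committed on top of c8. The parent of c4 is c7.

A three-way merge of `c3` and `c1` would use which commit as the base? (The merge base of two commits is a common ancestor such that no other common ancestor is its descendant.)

c5

Ancestors of c3: {c3, c5, c6}.
Ancestors of c1: {c1, c5, c6}.
Common ancestors: {c5, c6}.
Among these, c5 is not an ancestor of any other common ancestor — it is the merge base.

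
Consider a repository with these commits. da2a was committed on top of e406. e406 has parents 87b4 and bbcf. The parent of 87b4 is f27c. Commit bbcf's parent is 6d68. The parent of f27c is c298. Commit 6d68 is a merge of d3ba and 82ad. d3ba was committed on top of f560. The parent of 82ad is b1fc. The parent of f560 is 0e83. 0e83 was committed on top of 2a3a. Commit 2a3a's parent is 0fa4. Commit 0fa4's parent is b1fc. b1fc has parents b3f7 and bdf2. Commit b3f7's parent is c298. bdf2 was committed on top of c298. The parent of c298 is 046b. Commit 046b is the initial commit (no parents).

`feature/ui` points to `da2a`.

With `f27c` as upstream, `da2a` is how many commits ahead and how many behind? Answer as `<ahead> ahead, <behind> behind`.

Reachable from da2a: {046b, 0e83, 0fa4, 2a3a, 6d68, 82ad, 87b4, b1fc, b3f7, bbcf, bdf2, c298, d3ba, da2a, e406, f27c, f560}.
Reachable from f27c: {046b, c298, f27c}.
Only in da2a's history (ahead): {0e83, 0fa4, 2a3a, 6d68, 82ad, 87b4, b1fc, b3f7, bbcf, bdf2, d3ba, da2a, e406, f560} — 14.
Only in f27c's history (behind): {} — 0.

14 ahead, 0 behind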